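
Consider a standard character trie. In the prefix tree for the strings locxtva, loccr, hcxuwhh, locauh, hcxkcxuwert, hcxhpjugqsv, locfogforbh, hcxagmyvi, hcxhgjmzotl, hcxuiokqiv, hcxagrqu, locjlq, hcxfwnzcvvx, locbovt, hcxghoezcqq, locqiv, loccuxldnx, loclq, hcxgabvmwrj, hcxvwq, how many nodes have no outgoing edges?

Leaves are exactly the stored words that no other stored word extends.
Those words: "hcxagmyvi", "hcxagrqu", "hcxfwnzcvvx", "hcxgabvmwrj", "hcxghoezcqq", "hcxhgjmzotl", "hcxhpjugqsv", "hcxkcxuwert", "hcxuiokqiv", "hcxuwhh", "hcxvwq", "locauh", "locbovt", "loccr", "loccuxldnx", "locfogforbh", "locjlq", "loclq", "locqiv", "locxtva"
Leaf count: 20

20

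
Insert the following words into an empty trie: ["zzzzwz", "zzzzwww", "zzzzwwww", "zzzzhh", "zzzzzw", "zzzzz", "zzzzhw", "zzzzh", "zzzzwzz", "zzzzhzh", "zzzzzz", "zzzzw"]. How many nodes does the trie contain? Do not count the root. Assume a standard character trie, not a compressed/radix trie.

18

Count nodes per top-level branch (shared prefixes stored once):
  'z'-branch (zzzzh, zzzzhh, zzzzhw, zzzzhzh, zzzzw, zzzzwww, zzzzwwww, zzzzwz, zzzzwzz, zzzzz, zzzzzw, zzzzzz): 18 nodes
Sum: 18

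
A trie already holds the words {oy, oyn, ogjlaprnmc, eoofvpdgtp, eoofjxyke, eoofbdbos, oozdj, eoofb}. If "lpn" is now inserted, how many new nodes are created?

"lpn" shares no prefix with any stored word, so all 3 characters open new nodes.
3 − 0 = 3 new nodes.

3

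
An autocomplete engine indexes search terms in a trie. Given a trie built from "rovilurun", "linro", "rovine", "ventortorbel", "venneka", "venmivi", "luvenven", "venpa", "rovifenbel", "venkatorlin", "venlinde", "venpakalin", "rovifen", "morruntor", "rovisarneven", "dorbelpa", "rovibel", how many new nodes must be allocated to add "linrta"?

Walking "linrta" from the root, the first 4 characters ("linr") follow existing edges; "t" is the first miss.
New nodes needed: |"linrta"| − 4 = 6 − 4 = 2.

2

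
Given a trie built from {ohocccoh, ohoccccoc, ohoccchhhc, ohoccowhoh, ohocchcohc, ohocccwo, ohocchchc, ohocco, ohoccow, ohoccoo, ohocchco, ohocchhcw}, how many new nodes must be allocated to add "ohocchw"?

The longest prefix of "ohocchw" already in the trie is "ohocch" (length 6).
So 7 − 6 = 1 new nodes.

1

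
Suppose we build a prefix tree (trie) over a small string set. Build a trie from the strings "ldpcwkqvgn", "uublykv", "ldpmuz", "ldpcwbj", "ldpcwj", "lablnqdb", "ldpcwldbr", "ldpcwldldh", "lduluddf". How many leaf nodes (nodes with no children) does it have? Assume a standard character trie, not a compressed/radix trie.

9

A leaf is a node with no children — equivalently, the end of a word that is not a proper prefix of any other stored word.
Those words: "lablnqdb", "ldpcwbj", "ldpcwj", "ldpcwkqvgn", "ldpcwldbr", "ldpcwldldh", "ldpmuz", "lduluddf", "uublykv"
Leaf count: 9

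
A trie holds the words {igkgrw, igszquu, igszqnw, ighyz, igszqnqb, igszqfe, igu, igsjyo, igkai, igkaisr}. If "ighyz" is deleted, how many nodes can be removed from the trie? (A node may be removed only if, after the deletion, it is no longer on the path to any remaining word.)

Walk "ighyz" from the leaf back toward the root, removing each node that no remaining word uses.
The suffix "hyz" (3 nodes) is used only by "ighyz"; the node for "ig" still has the child "k", so pruning stops there.
Nodes removed: 3

3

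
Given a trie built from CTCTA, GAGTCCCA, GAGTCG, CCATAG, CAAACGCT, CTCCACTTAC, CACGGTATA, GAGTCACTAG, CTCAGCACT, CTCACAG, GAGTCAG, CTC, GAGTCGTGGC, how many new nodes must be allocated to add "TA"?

"TA" shares no prefix with any stored word, so all 2 characters open new nodes.
2 − 0 = 2 new nodes.

2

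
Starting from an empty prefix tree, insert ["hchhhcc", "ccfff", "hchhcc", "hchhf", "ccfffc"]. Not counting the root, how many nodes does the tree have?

16

Insert word by word; a character creates a node only if that edge doesn't already exist:
  "hchhhcc" → 7 new (h, c, h, h, h, c, c)
  "ccfff" → 5 new (c, c, f, f, f)
  "hchhcc" → prefix "hchh" already present; 2 new (c, c)
  "hchhf" → prefix "hchh" already present; 1 new (f)
  "ccfffc" → prefix "ccfff" already present; 1 new (c)
Total nodes = 7 + 5 + 2 + 1 + 1 = 16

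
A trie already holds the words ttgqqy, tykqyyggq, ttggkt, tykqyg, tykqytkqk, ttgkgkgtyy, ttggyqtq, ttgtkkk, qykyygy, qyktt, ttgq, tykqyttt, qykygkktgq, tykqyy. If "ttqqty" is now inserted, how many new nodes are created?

"tt" is already a path in the trie; the remaining "qqty" must be added.
Each of the 4 remaining characters creates one node.

4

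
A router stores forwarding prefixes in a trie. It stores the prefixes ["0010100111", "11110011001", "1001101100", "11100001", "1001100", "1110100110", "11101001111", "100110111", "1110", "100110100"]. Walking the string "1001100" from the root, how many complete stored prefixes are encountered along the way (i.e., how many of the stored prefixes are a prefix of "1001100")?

Check each prefix of "1001100" against the stored set — each match is an end-marker on the path.
Prefixes of the query that are stored words: "1001100"
Count: 1

1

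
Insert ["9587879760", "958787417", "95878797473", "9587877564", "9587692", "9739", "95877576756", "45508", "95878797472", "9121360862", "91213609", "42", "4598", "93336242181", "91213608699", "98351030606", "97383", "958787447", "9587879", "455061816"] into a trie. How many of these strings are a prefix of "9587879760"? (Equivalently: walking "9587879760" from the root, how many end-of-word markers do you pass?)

Walk "9587879760" from the root; an end-of-word marker is hit whenever a stored word is a prefix of "9587879760".
Prefixes of the query that are stored words: "9587879", "9587879760"
Count: 2

2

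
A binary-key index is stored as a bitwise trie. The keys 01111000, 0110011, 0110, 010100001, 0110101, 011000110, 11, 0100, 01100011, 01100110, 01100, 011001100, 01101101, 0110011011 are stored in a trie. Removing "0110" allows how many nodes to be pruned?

Walk "0110" from the leaf back toward the root, removing each node that no remaining word uses.
Every node on "0110" is still needed (e.g. by "0110011"), so nothing is freed.
Nodes removed: 0

0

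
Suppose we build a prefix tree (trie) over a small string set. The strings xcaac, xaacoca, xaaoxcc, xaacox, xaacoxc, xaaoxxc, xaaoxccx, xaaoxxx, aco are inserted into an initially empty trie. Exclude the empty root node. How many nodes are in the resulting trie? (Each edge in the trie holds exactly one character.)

24

Count nodes per top-level branch (shared prefixes stored once):
  'a'-branch (aco): 3 nodes
  'x'-branch (xaacoca, xaacox, xaacoxc, xaaoxcc, xaaoxccx, xaaoxxc, xaaoxxx, xcaac): 21 nodes
Sum: 24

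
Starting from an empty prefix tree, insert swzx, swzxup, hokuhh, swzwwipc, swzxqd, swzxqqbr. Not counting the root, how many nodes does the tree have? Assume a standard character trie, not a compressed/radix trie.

22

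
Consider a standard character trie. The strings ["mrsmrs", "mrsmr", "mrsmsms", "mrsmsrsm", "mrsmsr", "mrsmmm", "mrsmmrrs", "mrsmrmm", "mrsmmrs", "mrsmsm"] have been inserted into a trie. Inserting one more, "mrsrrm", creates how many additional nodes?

3

The longest prefix of "mrsrrm" already in the trie is "mrs" (length 3).
Each of the 3 remaining characters creates one node.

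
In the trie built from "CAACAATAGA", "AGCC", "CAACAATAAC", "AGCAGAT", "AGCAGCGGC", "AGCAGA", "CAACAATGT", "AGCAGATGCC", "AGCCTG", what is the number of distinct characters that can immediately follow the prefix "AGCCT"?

The children of the "AGCCT" node are the distinct next characters among strings starting with "AGCCT".
Characters that immediately follow "AGCCT" among the stored strings: {G}.
That node has 1 child edge.

1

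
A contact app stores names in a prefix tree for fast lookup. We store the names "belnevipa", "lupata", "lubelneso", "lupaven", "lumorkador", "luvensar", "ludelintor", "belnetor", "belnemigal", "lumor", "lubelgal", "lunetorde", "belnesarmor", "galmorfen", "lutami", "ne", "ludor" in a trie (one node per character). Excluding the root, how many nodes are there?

Count nodes per top-level branch (shared prefixes stored once):
  'b'-branch (belnemigal, belnesarmor, belnetor, belnevipa): 23 nodes
  'g'-branch (galmorfen): 9 nodes
  'l'-branch (lubelgal, lubelneso, ludelintor, ludor, lumor, lumorkador, lunetorde, lupata, lupaven, lutami, luvensar): 54 nodes
  'n'-branch (ne): 2 nodes
Sum: 88

88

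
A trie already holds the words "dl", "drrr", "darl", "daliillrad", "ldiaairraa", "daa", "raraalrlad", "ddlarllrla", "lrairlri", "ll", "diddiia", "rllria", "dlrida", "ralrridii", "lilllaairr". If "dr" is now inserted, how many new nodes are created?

0

"dr" is already a full path in the trie; only an end-marker is added.
No new nodes are needed: 0.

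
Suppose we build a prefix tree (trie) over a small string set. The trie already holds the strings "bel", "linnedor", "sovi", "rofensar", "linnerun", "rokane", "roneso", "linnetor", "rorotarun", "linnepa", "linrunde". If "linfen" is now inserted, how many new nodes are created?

3

Walking "linfen" from the root, the first 3 characters ("lin") follow existing edges; "f" is the first miss.
New nodes needed: |"linfen"| − 3 = 6 − 3 = 3.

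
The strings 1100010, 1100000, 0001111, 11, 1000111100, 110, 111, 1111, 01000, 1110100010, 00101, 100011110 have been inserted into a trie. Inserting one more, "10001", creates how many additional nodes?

Every character of "10001" already lies on an existing path (it is a prefix of some stored word).
No new nodes are needed: 0.

0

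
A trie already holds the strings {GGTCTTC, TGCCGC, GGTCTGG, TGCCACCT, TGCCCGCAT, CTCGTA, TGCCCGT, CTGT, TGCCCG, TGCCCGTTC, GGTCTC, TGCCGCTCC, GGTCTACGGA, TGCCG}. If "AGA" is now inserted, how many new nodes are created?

3

No existing word starts with "A", so every character of "AGA" needs a new node.
3 − 0 = 3 new nodes.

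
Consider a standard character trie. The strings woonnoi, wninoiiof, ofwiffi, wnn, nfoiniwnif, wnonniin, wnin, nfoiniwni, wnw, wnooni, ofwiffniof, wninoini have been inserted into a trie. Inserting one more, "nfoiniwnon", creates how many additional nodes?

2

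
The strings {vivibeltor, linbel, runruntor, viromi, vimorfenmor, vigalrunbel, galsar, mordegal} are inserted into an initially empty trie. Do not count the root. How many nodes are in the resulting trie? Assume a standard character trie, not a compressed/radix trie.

Insert word by word; a character creates a node only if that edge doesn't already exist:
  "vivibeltor" → 10 new (v, i, v, i, b, e, l, t, o, r)
  "linbel" → 6 new (l, i, n, b, e, l)
  "runruntor" → 9 new (r, u, n, r, u, n, t, o, r)
  "viromi" → prefix "vi" already present; 4 new (r, o, m, i)
  "vimorfenmor" → prefix "vi" already present; 9 new (m, o, r, f, e, n, m, o, r)
  "vigalrunbel" → prefix "vi" already present; 9 new (g, a, l, r, u, n, b, e, l)
  "galsar" → 6 new (g, a, l, s, a, r)
  "mordegal" → 8 new (m, o, r, d, e, g, a, l)
Total nodes = 10 + 6 + 9 + 4 + 9 + 9 + 6 + 8 = 61

61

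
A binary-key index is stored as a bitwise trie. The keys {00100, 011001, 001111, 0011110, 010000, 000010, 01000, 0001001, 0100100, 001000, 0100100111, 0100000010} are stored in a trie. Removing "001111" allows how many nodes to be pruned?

Walk "001111" from the leaf back toward the root, removing each node that no remaining word uses.
Every node on "001111" is still needed (e.g. by "0011110"), so nothing is freed.
Nodes removed: 0

0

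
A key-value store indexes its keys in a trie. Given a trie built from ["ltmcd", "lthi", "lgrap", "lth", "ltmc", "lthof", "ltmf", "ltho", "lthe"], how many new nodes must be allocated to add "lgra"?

"lgra" is already a full path in the trie; only an end-marker is added.
No new nodes are needed: 0.

0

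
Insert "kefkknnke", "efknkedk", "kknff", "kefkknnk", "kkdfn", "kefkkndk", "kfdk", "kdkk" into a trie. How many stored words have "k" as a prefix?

7

Traverse to the node for "k", then collect every word in that subtree.
Words under "k": kdkk, kefkkndk, kefkknnk, kefkknnke, kfdk, kkdfn, kknff
Count: 7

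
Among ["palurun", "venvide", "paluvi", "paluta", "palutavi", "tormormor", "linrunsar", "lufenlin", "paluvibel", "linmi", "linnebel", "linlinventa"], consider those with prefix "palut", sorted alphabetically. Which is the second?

palutavi

Filter for "palut…" and sort: "paluta", "palutavi"
Position 2: palutavi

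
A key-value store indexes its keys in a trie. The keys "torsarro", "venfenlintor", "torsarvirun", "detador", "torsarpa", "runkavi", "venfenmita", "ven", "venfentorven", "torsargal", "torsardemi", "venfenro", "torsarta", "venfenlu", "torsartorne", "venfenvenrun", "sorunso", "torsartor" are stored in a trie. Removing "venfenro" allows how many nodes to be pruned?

2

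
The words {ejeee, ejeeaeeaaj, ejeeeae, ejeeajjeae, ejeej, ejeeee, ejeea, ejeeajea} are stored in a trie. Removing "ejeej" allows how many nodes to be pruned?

Walk "ejeej" from the leaf back toward the root, removing each node that no remaining word uses.
The suffix "j" (1 node) is used only by "ejeej"; the node for "ejee" still has the child "e", so pruning stops there.
Nodes removed: 1

1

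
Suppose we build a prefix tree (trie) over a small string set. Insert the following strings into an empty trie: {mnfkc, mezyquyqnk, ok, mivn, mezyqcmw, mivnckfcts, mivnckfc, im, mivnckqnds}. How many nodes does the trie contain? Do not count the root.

34

Count nodes per top-level branch (shared prefixes stored once):
  'i'-branch (im): 2 nodes
  'm'-branch (mezyqcmw, mezyquyqnk, mivn, mivnckfc, mivnckfcts, mivnckqnds, mnfkc): 30 nodes
  'o'-branch (ok): 2 nodes
Sum: 34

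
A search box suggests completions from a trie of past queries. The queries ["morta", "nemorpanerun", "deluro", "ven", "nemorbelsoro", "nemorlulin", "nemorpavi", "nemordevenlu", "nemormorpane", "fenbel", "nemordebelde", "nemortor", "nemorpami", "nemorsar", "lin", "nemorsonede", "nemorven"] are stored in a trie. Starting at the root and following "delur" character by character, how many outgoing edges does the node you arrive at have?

1

Walk "delur" from the root, arriving at one node.
Distinct next characters after "delur": o.
That node has 1 child edge.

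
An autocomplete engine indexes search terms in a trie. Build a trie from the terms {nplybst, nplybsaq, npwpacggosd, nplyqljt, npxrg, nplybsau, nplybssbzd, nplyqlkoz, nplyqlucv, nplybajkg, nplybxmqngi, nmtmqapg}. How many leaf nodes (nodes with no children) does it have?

12

Leaves are exactly the stored words that no other stored word extends.
Those words: "nmtmqapg", "nplybajkg", "nplybsaq", "nplybsau", "nplybssbzd", "nplybst", "nplybxmqngi", "nplyqljt", "nplyqlkoz", "nplyqlucv", "npwpacggosd", "npxrg"
Leaf count: 12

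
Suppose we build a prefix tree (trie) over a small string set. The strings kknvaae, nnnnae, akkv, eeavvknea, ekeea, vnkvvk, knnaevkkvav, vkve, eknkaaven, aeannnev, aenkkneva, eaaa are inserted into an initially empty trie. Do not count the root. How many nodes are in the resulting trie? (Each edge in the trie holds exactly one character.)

73

Insert word by word; a character creates a node only if that edge doesn't already exist:
  "kknvaae" → 7 new (k, k, n, v, a, a, e)
  "nnnnae" → 6 new (n, n, n, n, a, e)
  "akkv" → 4 new (a, k, k, v)
  "eeavvknea" → 9 new (e, e, a, v, v, k, n, e, a)
  "ekeea" → prefix "e" already present; 4 new (k, e, e, a)
  "vnkvvk" → 6 new (v, n, k, v, v, k)
  "knnaevkkvav" → prefix "k" already present; 10 new (n, n, a, e, v, k, k, v, a, v)
  "vkve" → prefix "v" already present; 3 new (k, v, e)
  "eknkaaven" → prefix "ek" already present; 7 new (n, k, a, a, v, e, n)
  "aeannnev" → prefix "a" already present; 7 new (e, a, n, n, n, e, v)
  "aenkkneva" → prefix "ae" already present; 7 new (n, k, k, n, e, v, a)
  "eaaa" → prefix "e" already present; 3 new (a, a, a)
Total nodes = 7 + 6 + 4 + 9 + 4 + 6 + 10 + 3 + 7 + 7 + 7 + 3 = 73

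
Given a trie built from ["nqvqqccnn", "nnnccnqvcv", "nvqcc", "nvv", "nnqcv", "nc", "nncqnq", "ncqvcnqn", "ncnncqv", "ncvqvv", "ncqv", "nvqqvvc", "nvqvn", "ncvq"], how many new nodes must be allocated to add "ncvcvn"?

3

"ncv" is already a path in the trie; the remaining "cvn" must be added.
Each of the 3 remaining characters creates one node.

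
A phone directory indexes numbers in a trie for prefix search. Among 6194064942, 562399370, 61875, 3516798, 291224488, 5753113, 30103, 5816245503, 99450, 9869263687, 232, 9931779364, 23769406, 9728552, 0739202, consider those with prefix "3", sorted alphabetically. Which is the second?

DFS of the "3" subtree visits, in order: "30103", "3516798"
Position 2: 3516798

3516798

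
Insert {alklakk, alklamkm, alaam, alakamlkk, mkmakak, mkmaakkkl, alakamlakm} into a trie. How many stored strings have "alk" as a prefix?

2

Filter for entries beginning with "alk":
Matches: "alklakk", "alklamkm"
Count: 2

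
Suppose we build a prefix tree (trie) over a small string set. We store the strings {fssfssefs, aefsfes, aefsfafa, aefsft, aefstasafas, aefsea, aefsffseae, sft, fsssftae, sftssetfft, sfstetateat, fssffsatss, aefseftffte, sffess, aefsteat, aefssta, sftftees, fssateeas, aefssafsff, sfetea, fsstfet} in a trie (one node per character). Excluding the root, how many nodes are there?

104

Insert word by word; a character creates a node only if that edge doesn't already exist:
  "fssfssefs" → 9 new (f, s, s, f, s, s, e, f, s)
  "aefsfes" → 7 new (a, e, f, s, f, e, s)
  "aefsfafa" → prefix "aefsf" already present; 3 new (a, f, a)
  "aefsft" → prefix "aefsf" already present; 1 new (t)
  "aefstasafas" → prefix "aefs" already present; 7 new (t, a, s, a, f, a, s)
  "aefsea" → prefix "aefs" already present; 2 new (e, a)
  "aefsffseae" → prefix "aefsf" already present; 5 new (f, s, e, a, e)
  "sft" → 3 new (s, f, t)
  "fsssftae" → prefix "fss" already present; 5 new (s, f, t, a, e)
  "sftssetfft" → prefix "sft" already present; 7 new (s, s, e, t, f, f, t)
  "sfstetateat" → prefix "sf" already present; 9 new (s, t, e, t, a, t, e, a, t)
  "fssffsatss" → prefix "fssf" already present; 6 new (f, s, a, t, s, s)
  "aefseftffte" → prefix "aefse" already present; 6 new (f, t, f, f, t, e)
  "sffess" → prefix "sf" already present; 4 new (f, e, s, s)
  "aefsteat" → prefix "aefst" already present; 3 new (e, a, t)
  "aefssta" → prefix "aefs" already present; 3 new (s, t, a)
  "sftftees" → prefix "sft" already present; 5 new (f, t, e, e, s)
  "fssateeas" → prefix "fss" already present; 6 new (a, t, e, e, a, s)
  "aefssafsff" → prefix "aefss" already present; 5 new (a, f, s, f, f)
  "sfetea" → prefix "sf" already present; 4 new (e, t, e, a)
  "fsstfet" → prefix "fss" already present; 4 new (t, f, e, t)
Total nodes = 9 + 7 + 3 + 1 + 7 + 2 + 5 + 3 + 5 + 7 + 9 + 6 + 6 + 4 + 3 + 3 + 5 + 6 + 5 + 4 + 4 = 104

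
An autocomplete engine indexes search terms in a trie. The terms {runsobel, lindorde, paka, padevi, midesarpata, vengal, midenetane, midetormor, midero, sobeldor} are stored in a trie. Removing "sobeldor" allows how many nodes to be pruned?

After clearing the end-marker at "sobeldor", prune upward until reaching a node still needed by another word.
No other word shares any prefix with "sobeldor", so all 8 of its nodes go.
Nodes removed: 8

8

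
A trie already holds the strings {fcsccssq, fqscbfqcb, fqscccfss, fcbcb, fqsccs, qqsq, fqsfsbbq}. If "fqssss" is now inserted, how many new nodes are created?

3

"fqs" is already a path in the trie; the remaining "sss" must be added.
Each of the 3 remaining characters creates one node.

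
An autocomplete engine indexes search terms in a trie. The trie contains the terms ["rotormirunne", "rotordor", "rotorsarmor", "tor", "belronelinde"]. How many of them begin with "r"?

Walk to "r"; the words in its subtree are exactly those with that prefix.
Matches: "rotordor", "rotormirunne", "rotorsarmor"
Count: 3

3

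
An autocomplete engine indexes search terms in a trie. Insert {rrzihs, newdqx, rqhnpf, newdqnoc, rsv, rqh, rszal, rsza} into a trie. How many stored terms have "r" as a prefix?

6

Traverse to the node for "r", then collect every word in that subtree.
Words under "r": rqh, rqhnpf, rrzihs, rsv, rsza, rszal
Count: 6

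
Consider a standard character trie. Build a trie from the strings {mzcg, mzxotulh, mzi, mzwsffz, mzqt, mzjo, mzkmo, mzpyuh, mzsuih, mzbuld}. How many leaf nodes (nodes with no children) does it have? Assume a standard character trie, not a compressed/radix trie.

A leaf is a node with no children — equivalently, the end of a word that is not a proper prefix of any other stored word.
Those words: "mzbuld", "mzcg", "mzi", "mzjo", "mzkmo", "mzpyuh", "mzqt", "mzsuih", "mzwsffz", "mzxotulh"
Leaf count: 10

10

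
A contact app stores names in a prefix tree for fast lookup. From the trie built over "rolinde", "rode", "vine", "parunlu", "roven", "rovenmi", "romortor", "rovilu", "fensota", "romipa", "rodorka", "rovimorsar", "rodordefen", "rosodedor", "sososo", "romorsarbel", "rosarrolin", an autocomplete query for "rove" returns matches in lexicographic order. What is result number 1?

roven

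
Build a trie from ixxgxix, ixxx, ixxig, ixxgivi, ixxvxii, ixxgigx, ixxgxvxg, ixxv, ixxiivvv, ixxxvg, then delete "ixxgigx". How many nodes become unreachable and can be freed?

2

A node on "ixxgigx"'s path can go only if nothing else ends at it or branches off below it.
The suffix "gx" (2 nodes) is used only by "ixxgigx"; the node for "ixxgi" still has the child "v", so pruning stops there.
Nodes removed: 2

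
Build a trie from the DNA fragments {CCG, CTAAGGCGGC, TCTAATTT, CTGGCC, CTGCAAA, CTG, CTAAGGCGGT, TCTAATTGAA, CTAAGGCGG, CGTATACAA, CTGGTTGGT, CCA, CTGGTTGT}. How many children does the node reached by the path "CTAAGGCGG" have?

2

The children of the "CTAAGGCGG" node are the distinct next characters among strings starting with "CTAAGGCGG".
Characters that immediately follow "CTAAGGCGG" among the stored strings: {C, T}.
That node has 2 child edges.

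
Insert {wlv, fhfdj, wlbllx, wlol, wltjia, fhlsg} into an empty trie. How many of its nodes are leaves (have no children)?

6

Leaves are exactly the stored words that no other stored word extends.
Those words: "fhfdj", "fhlsg", "wlbllx", "wlol", "wltjia", "wlv"
Leaf count: 6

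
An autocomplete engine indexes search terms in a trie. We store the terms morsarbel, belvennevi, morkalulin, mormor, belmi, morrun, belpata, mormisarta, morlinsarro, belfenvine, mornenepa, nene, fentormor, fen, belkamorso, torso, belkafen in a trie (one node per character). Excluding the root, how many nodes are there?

For each word, the new-node count is its length minus the longest prefix already in the trie:
  "morsarbel" → 9 new (m, o, r, s, a, r, b, e, l)
  "belvennevi" → 10 new (b, e, l, v, e, n, n, e, v, i)
  "morkalulin" → prefix "mor" already present; 7 new (k, a, l, u, l, i, n)
  "mormor" → prefix "mor" already present; 3 new (m, o, r)
  "belmi" → prefix "bel" already present; 2 new (m, i)
  "morrun" → prefix "mor" already present; 3 new (r, u, n)
  "belpata" → prefix "bel" already present; 4 new (p, a, t, a)
  "mormisarta" → prefix "morm" already present; 6 new (i, s, a, r, t, a)
  "morlinsarro" → prefix "mor" already present; 8 new (l, i, n, s, a, r, r, o)
  "belfenvine" → prefix "bel" already present; 7 new (f, e, n, v, i, n, e)
  "mornenepa" → prefix "mor" already present; 6 new (n, e, n, e, p, a)
  "nene" → 4 new (n, e, n, e)
  "fentormor" → 9 new (f, e, n, t, o, r, m, o, r)
  "fen" → prefix "fen" already present; 0 new (none)
  "belkamorso" → prefix "bel" already present; 7 new (k, a, m, o, r, s, o)
  "torso" → 5 new (t, o, r, s, o)
  "belkafen" → prefix "belka" already present; 3 new (f, e, n)
Total nodes = 9 + 10 + 7 + 3 + 2 + 3 + 4 + 6 + 8 + 7 + 6 + 4 + 9 + 0 + 7 + 5 + 3 = 93

93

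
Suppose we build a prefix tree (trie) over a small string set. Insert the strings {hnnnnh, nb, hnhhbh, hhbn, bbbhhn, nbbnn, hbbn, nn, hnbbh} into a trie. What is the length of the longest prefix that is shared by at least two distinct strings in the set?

2

The deepest shared node is where two words last agree before diverging.
"hnbbh" and "hnhhbh" agree on "hn" (2 characters) before diverging; nothing deeper is shared.
Longest shared-prefix length: 2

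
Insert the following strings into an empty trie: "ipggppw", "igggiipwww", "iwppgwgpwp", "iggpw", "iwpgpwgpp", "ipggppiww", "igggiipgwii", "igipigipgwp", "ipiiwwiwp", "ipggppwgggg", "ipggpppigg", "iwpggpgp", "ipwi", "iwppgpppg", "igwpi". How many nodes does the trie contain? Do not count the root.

Trace insertions, counting only characters that open a new branch:
  "ipggppw" → 7 new (i, p, g, g, p, p, w)
  "igggiipwww" → prefix "i" already present; 9 new (g, g, g, i, i, p, w, w, w)
  "iwppgwgpwp" → prefix "i" already present; 9 new (w, p, p, g, w, g, p, w, p)
  "iggpw" → prefix "igg" already present; 2 new (p, w)
  "iwpgpwgpp" → prefix "iwp" already present; 6 new (g, p, w, g, p, p)
  "ipggppiww" → prefix "ipggpp" already present; 3 new (i, w, w)
  "igggiipgwii" → prefix "igggiip" already present; 4 new (g, w, i, i)
  "igipigipgwp" → prefix "ig" already present; 9 new (i, p, i, g, i, p, g, w, p)
  "ipiiwwiwp" → prefix "ip" already present; 7 new (i, i, w, w, i, w, p)
  "ipggppwgggg" → prefix "ipggppw" already present; 4 new (g, g, g, g)
  "ipggpppigg" → prefix "ipggpp" already present; 4 new (p, i, g, g)
  "iwpggpgp" → prefix "iwpg" already present; 4 new (g, p, g, p)
  "ipwi" → prefix "ip" already present; 2 new (w, i)
  "iwppgpppg" → prefix "iwppg" already present; 4 new (p, p, p, g)
  "igwpi" → prefix "ig" already present; 3 new (w, p, i)
Total nodes = 7 + 9 + 9 + 2 + 6 + 3 + 4 + 9 + 7 + 4 + 4 + 4 + 2 + 4 + 3 = 77

77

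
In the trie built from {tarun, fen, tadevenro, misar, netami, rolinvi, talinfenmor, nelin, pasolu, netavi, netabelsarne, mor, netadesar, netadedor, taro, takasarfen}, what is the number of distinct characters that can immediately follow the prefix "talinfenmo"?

1

Walk "talinfenmo" from the root, arriving at one node.
Characters that immediately follow "talinfenmo" among the stored strings: {r}.
That node has 1 child edge.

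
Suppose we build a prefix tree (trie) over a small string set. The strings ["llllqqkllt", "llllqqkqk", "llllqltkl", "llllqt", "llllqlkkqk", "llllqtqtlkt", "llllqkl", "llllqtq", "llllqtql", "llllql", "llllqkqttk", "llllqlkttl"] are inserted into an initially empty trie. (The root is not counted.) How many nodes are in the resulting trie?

Trie structure (* marks end of a word):
(root)
└─ l
   └─ l
      └─ l
         └─ l
            └─ q
               ├─ k
               │  ├─ l *
               │  └─ q
               │     └─ t
               │        └─ t
               │           └─ k *
               ├─ l *
               │  ├─ k
               │  │  ├─ k
               │  │  │  └─ q
               │  │  │     └─ k *
               │  │  └─ t
               │  │     └─ t
               │  │        └─ l *
               │  └─ t
               │     └─ k
               │        └─ l *
               ├─ q
               │  └─ k
               │     ├─ l
               │     │  └─ l
               │     │     └─ t *
               │     └─ q
               │        └─ k *
               └─ t *
                  └─ q *
                     ├─ l *
                     └─ t
                        └─ l
                           └─ k
                              └─ t *
Counting every labelled node above: 36.

36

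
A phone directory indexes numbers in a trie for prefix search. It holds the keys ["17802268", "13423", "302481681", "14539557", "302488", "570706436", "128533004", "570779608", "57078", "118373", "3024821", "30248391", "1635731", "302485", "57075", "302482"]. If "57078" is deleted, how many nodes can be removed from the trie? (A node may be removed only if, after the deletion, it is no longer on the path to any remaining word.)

1

Walk "57078" from the leaf back toward the root, removing each node that no remaining word uses.
The suffix "8" (1 node) is used only by "57078"; the node for "5707" still has the child "0", so pruning stops there.
Nodes removed: 1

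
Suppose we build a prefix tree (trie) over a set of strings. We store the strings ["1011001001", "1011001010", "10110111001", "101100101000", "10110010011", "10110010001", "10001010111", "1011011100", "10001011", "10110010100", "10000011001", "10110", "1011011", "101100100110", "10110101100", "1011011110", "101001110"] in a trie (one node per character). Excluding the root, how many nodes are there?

Count nodes per top-level branch (shared prefixes stored once):
  '1'-branch (10000011001, 10001010111, 10001011, 101001110, 10110, 10110010001, 1011001001, 10110010011, 101100100110, 1011001010, 10110010100, 101100101000, 10110101100, 1011011, 1011011100, 10110111001, 1011011110): 54 nodes
Sum: 54

54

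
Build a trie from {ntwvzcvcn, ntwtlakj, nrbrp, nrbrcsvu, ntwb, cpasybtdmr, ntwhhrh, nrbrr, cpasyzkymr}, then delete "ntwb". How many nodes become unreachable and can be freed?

1

Walk "ntwb" from the leaf back toward the root, removing each node that no remaining word uses.
The suffix "b" (1 node) is used only by "ntwb"; the node for "ntw" still has the child "v", so pruning stops there.
Nodes removed: 1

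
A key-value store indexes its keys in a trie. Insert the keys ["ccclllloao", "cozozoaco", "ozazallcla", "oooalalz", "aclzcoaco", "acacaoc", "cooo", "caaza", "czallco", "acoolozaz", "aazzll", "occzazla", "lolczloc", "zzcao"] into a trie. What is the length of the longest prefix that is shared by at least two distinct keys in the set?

The deepest shared node is where two words last agree before diverging.
"acacaoc" and "aclzcoaco" agree on "ac" (2 characters) before diverging; nothing deeper is shared.
Longest shared-prefix length: 2

2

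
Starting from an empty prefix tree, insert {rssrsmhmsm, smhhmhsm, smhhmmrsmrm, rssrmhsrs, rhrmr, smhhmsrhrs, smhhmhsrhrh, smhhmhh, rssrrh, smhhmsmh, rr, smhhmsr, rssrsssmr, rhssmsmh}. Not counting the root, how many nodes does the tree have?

Count nodes per top-level branch (shared prefixes stored once):
  'r'-branch (rhrmr, rhssmsmh, rr, rssrmhsrs, rssrrh, rssrsmhmsm, rssrsssmr): 32 nodes
  's'-branch (smhhmhh, smhhmhsm, smhhmhsrhrh, smhhmmrsmrm, smhhmsmh, smhhmsr, smhhmsrhrs): 26 nodes
Sum: 58

58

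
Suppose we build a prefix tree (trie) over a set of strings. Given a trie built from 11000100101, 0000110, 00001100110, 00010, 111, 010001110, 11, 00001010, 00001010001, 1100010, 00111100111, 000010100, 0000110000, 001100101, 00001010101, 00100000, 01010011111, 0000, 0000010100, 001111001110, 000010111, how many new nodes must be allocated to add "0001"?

Every character of "0001" already lies on an existing path (it is a prefix of some stored word).
No new nodes are needed: 0.

0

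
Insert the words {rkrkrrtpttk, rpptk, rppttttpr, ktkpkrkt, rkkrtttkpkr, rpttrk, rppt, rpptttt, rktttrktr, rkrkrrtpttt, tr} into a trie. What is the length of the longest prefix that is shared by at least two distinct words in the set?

The deepest shared node is where two words last agree before diverging.
e.g. "rkrkrrtpttk" and "rkrkrrtpttt" share the prefix "rkrkrrtptt" of length 10; no pair shares a longer one.
Longest shared-prefix length: 10

10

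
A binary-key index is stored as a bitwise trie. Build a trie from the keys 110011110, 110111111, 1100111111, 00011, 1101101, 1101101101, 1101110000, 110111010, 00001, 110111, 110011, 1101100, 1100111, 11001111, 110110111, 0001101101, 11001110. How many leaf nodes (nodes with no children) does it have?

11

A leaf is a node with no children — equivalently, the end of a word that is not a proper prefix of any other stored word.
Those words: "00001", "0001101101", "11001110", "110011110", "1100111111", "1101100", "1101101101", "110110111", "1101110000", "110111010", "110111111"
Leaf count: 11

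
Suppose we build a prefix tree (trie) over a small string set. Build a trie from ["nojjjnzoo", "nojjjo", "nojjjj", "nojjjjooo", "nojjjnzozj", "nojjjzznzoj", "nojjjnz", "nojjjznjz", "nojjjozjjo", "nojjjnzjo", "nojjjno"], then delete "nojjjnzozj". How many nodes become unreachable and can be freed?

2

A node on "nojjjnzozj"'s path can go only if nothing else ends at it or branches off below it.
The suffix "zj" (2 nodes) is used only by "nojjjnzozj"; the node for "nojjjnzo" still has the child "o", so pruning stops there.
Nodes removed: 2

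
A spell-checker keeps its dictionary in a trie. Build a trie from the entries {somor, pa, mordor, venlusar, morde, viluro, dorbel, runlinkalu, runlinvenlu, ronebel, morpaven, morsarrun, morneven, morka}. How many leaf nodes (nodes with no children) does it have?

14

Leaves are exactly the stored words that no other stored word extends.
Those words: "dorbel", "morde", "mordor", "morka", "morneven", "morpaven", "morsarrun", "pa", "ronebel", "runlinkalu", "runlinvenlu", "somor", "venlusar", "viluro"
Leaf count: 14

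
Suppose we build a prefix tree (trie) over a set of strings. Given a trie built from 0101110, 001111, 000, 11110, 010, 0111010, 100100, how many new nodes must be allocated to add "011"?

0

Every character of "011" already lies on an existing path (it is a prefix of some stored word).
No new nodes are needed: 0.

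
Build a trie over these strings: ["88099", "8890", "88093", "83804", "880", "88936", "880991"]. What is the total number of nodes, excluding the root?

Trie structure (* marks end of a word):
(root)
└─ 8
   ├─ 3
   │  └─ 8
   │     └─ 0
   │        └─ 4 *
   └─ 8
      ├─ 0 *
      │  └─ 9
      │     ├─ 3 *
      │     └─ 9 *
      │        └─ 1 *
      └─ 9
         ├─ 0 *
         └─ 3
            └─ 6 *
Counting every labelled node above: 15.

15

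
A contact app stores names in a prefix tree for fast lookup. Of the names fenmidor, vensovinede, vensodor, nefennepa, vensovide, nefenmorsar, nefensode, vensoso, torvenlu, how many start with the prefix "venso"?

Traverse to the node for "venso", then collect every word in that subtree.
Words under "venso": vensodor, vensoso, vensovide, vensovinede
Count: 4

4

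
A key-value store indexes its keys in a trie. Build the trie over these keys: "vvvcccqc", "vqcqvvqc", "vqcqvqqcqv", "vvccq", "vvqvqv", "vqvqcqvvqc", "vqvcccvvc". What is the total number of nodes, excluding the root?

41

For each word, the new-node count is its length minus the longest prefix already in the trie:
  "vvvcccqc" → 8 new (v, v, v, c, c, c, q, c)
  "vqcqvvqc" → prefix "v" already present; 7 new (q, c, q, v, v, q, c)
  "vqcqvqqcqv" → prefix "vqcqv" already present; 5 new (q, q, c, q, v)
  "vvccq" → prefix "vv" already present; 3 new (c, c, q)
  "vvqvqv" → prefix "vv" already present; 4 new (q, v, q, v)
  "vqvqcqvvqc" → prefix "vq" already present; 8 new (v, q, c, q, v, v, q, c)
  "vqvcccvvc" → prefix "vqv" already present; 6 new (c, c, c, v, v, c)
Total nodes = 8 + 7 + 5 + 3 + 4 + 8 + 6 = 41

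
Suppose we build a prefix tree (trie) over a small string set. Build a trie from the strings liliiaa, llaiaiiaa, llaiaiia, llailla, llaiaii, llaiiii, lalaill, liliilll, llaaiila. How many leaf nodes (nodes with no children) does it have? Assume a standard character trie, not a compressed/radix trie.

7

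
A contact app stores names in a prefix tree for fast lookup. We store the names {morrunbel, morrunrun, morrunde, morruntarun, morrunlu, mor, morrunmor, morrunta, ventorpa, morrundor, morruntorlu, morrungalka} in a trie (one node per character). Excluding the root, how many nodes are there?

For each word, the new-node count is its length minus the longest prefix already in the trie:
  "morrunbel" → 9 new (m, o, r, r, u, n, b, e, l)
  "morrunrun" → prefix "morrun" already present; 3 new (r, u, n)
  "morrunde" → prefix "morrun" already present; 2 new (d, e)
  "morruntarun" → prefix "morrun" already present; 5 new (t, a, r, u, n)
  "morrunlu" → prefix "morrun" already present; 2 new (l, u)
  "mor" → prefix "mor" already present; 0 new (none)
  "morrunmor" → prefix "morrun" already present; 3 new (m, o, r)
  "morrunta" → prefix "morrunta" already present; 0 new (none)
  "ventorpa" → 8 new (v, e, n, t, o, r, p, a)
  "morrundor" → prefix "morrund" already present; 2 new (o, r)
  "morruntorlu" → prefix "morrunt" already present; 4 new (o, r, l, u)
  "morrungalka" → prefix "morrun" already present; 5 new (g, a, l, k, a)
Total nodes = 9 + 3 + 2 + 5 + 2 + 0 + 3 + 0 + 8 + 2 + 4 + 5 = 43

43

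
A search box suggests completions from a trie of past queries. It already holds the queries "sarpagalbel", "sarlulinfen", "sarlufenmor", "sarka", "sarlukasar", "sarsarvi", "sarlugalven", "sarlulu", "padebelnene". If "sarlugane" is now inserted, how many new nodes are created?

2

Walking "sarlugane" from the root, the first 7 characters ("sarluga") follow existing edges; "n" is the first miss.
New nodes needed: |"sarlugane"| − 7 = 9 − 7 = 2.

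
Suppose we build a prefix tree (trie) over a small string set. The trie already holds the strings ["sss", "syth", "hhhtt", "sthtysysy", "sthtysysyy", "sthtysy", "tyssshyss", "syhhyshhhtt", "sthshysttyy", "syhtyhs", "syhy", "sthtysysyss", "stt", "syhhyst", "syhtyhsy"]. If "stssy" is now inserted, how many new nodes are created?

Walking "stssy" from the root, the first 2 characters ("st") follow existing edges; "s" is the first miss.
New nodes needed: |"stssy"| − 2 = 5 − 2 = 3.

3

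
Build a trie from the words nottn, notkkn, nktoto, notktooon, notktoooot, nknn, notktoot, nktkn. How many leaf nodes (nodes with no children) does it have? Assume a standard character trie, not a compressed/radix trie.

8

A leaf is a node with no children — equivalently, the end of a word that is not a proper prefix of any other stored word.
Those words: "nknn", "nktkn", "nktoto", "notkkn", "notktooon", "notktoooot", "notktoot", "nottn"
Leaf count: 8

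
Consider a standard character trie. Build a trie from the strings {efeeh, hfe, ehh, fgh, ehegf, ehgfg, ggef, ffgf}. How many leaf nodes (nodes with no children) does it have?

A leaf is a node with no children — equivalently, the end of a word that is not a proper prefix of any other stored word.
Those words: "efeeh", "ehegf", "ehgfg", "ehh", "ffgf", "fgh", "ggef", "hfe"
Leaf count: 8

8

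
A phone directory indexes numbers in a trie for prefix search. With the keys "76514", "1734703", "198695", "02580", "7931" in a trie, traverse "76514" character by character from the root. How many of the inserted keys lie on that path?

1

Traverse "76514" character by character; count nodes along the way that are marked as word ends.
Prefixes of the query that are stored words: "76514"
Count: 1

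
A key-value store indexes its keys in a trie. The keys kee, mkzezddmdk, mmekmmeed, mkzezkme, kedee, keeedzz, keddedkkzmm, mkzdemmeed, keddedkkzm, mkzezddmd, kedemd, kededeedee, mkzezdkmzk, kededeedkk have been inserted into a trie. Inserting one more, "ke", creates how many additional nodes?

0

Every character of "ke" already lies on an existing path (it is a prefix of some stored word).
No new nodes are needed: 0.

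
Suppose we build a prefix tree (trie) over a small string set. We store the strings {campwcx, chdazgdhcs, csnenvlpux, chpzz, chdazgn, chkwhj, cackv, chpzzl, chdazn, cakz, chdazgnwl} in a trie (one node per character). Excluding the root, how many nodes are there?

42

Trace insertions, counting only characters that open a new branch:
  "campwcx" → 7 new (c, a, m, p, w, c, x)
  "chdazgdhcs" → prefix "c" already present; 9 new (h, d, a, z, g, d, h, c, s)
  "csnenvlpux" → prefix "c" already present; 9 new (s, n, e, n, v, l, p, u, x)
  "chpzz" → prefix "ch" already present; 3 new (p, z, z)
  "chdazgn" → prefix "chdazg" already present; 1 new (n)
  "chkwhj" → prefix "ch" already present; 4 new (k, w, h, j)
  "cackv" → prefix "ca" already present; 3 new (c, k, v)
  "chpzzl" → prefix "chpzz" already present; 1 new (l)
  "chdazn" → prefix "chdaz" already present; 1 new (n)
  "cakz" → prefix "ca" already present; 2 new (k, z)
  "chdazgnwl" → prefix "chdazgn" already present; 2 new (w, l)
Total nodes = 7 + 9 + 9 + 3 + 1 + 4 + 3 + 1 + 1 + 2 + 2 = 42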